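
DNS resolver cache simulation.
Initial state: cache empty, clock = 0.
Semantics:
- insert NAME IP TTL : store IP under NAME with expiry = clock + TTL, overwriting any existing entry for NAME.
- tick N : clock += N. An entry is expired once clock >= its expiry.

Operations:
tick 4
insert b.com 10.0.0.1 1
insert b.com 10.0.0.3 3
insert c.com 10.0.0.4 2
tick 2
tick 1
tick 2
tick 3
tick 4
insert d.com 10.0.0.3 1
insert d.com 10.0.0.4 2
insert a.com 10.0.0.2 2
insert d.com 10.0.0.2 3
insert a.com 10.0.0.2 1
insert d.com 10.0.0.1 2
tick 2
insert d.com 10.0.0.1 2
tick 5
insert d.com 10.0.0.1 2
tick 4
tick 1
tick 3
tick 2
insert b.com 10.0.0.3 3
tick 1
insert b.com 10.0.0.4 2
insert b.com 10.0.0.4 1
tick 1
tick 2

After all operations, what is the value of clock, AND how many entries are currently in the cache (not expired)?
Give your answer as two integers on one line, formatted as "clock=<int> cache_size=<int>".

Answer: clock=37 cache_size=0

Derivation:
Op 1: tick 4 -> clock=4.
Op 2: insert b.com -> 10.0.0.1 (expiry=4+1=5). clock=4
Op 3: insert b.com -> 10.0.0.3 (expiry=4+3=7). clock=4
Op 4: insert c.com -> 10.0.0.4 (expiry=4+2=6). clock=4
Op 5: tick 2 -> clock=6. purged={c.com}
Op 6: tick 1 -> clock=7. purged={b.com}
Op 7: tick 2 -> clock=9.
Op 8: tick 3 -> clock=12.
Op 9: tick 4 -> clock=16.
Op 10: insert d.com -> 10.0.0.3 (expiry=16+1=17). clock=16
Op 11: insert d.com -> 10.0.0.4 (expiry=16+2=18). clock=16
Op 12: insert a.com -> 10.0.0.2 (expiry=16+2=18). clock=16
Op 13: insert d.com -> 10.0.0.2 (expiry=16+3=19). clock=16
Op 14: insert a.com -> 10.0.0.2 (expiry=16+1=17). clock=16
Op 15: insert d.com -> 10.0.0.1 (expiry=16+2=18). clock=16
Op 16: tick 2 -> clock=18. purged={a.com,d.com}
Op 17: insert d.com -> 10.0.0.1 (expiry=18+2=20). clock=18
Op 18: tick 5 -> clock=23. purged={d.com}
Op 19: insert d.com -> 10.0.0.1 (expiry=23+2=25). clock=23
Op 20: tick 4 -> clock=27. purged={d.com}
Op 21: tick 1 -> clock=28.
Op 22: tick 3 -> clock=31.
Op 23: tick 2 -> clock=33.
Op 24: insert b.com -> 10.0.0.3 (expiry=33+3=36). clock=33
Op 25: tick 1 -> clock=34.
Op 26: insert b.com -> 10.0.0.4 (expiry=34+2=36). clock=34
Op 27: insert b.com -> 10.0.0.4 (expiry=34+1=35). clock=34
Op 28: tick 1 -> clock=35. purged={b.com}
Op 29: tick 2 -> clock=37.
Final clock = 37
Final cache (unexpired): {} -> size=0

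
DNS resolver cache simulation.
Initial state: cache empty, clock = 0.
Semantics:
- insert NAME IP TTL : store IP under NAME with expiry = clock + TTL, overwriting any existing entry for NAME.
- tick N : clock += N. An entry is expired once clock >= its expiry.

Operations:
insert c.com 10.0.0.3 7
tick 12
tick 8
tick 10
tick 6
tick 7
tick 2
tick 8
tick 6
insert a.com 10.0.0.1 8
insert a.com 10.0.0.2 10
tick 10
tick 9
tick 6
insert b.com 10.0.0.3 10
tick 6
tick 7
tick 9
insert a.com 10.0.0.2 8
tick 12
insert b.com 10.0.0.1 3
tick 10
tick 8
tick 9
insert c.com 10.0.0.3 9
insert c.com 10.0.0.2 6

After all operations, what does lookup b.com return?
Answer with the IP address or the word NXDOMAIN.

Answer: NXDOMAIN

Derivation:
Op 1: insert c.com -> 10.0.0.3 (expiry=0+7=7). clock=0
Op 2: tick 12 -> clock=12. purged={c.com}
Op 3: tick 8 -> clock=20.
Op 4: tick 10 -> clock=30.
Op 5: tick 6 -> clock=36.
Op 6: tick 7 -> clock=43.
Op 7: tick 2 -> clock=45.
Op 8: tick 8 -> clock=53.
Op 9: tick 6 -> clock=59.
Op 10: insert a.com -> 10.0.0.1 (expiry=59+8=67). clock=59
Op 11: insert a.com -> 10.0.0.2 (expiry=59+10=69). clock=59
Op 12: tick 10 -> clock=69. purged={a.com}
Op 13: tick 9 -> clock=78.
Op 14: tick 6 -> clock=84.
Op 15: insert b.com -> 10.0.0.3 (expiry=84+10=94). clock=84
Op 16: tick 6 -> clock=90.
Op 17: tick 7 -> clock=97. purged={b.com}
Op 18: tick 9 -> clock=106.
Op 19: insert a.com -> 10.0.0.2 (expiry=106+8=114). clock=106
Op 20: tick 12 -> clock=118. purged={a.com}
Op 21: insert b.com -> 10.0.0.1 (expiry=118+3=121). clock=118
Op 22: tick 10 -> clock=128. purged={b.com}
Op 23: tick 8 -> clock=136.
Op 24: tick 9 -> clock=145.
Op 25: insert c.com -> 10.0.0.3 (expiry=145+9=154). clock=145
Op 26: insert c.com -> 10.0.0.2 (expiry=145+6=151). clock=145
lookup b.com: not in cache (expired or never inserted)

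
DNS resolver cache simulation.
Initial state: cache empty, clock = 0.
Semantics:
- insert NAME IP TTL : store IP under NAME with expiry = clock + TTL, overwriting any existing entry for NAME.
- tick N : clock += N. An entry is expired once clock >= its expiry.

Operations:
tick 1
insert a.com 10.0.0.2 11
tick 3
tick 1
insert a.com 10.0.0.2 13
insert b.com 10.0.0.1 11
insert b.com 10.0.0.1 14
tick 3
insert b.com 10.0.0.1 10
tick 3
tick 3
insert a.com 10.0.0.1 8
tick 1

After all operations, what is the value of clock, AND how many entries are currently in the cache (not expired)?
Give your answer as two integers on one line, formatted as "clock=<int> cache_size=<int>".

Answer: clock=15 cache_size=2

Derivation:
Op 1: tick 1 -> clock=1.
Op 2: insert a.com -> 10.0.0.2 (expiry=1+11=12). clock=1
Op 3: tick 3 -> clock=4.
Op 4: tick 1 -> clock=5.
Op 5: insert a.com -> 10.0.0.2 (expiry=5+13=18). clock=5
Op 6: insert b.com -> 10.0.0.1 (expiry=5+11=16). clock=5
Op 7: insert b.com -> 10.0.0.1 (expiry=5+14=19). clock=5
Op 8: tick 3 -> clock=8.
Op 9: insert b.com -> 10.0.0.1 (expiry=8+10=18). clock=8
Op 10: tick 3 -> clock=11.
Op 11: tick 3 -> clock=14.
Op 12: insert a.com -> 10.0.0.1 (expiry=14+8=22). clock=14
Op 13: tick 1 -> clock=15.
Final clock = 15
Final cache (unexpired): {a.com,b.com} -> size=2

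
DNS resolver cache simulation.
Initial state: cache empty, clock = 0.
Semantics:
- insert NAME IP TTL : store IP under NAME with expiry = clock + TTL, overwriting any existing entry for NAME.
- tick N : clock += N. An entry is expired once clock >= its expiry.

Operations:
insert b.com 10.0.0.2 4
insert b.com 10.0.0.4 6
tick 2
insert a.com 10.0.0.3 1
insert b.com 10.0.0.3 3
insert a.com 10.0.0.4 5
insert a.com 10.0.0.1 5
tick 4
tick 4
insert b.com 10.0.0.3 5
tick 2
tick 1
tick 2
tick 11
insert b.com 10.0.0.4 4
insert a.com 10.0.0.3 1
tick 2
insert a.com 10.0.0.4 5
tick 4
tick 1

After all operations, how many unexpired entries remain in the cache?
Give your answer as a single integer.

Answer: 0

Derivation:
Op 1: insert b.com -> 10.0.0.2 (expiry=0+4=4). clock=0
Op 2: insert b.com -> 10.0.0.4 (expiry=0+6=6). clock=0
Op 3: tick 2 -> clock=2.
Op 4: insert a.com -> 10.0.0.3 (expiry=2+1=3). clock=2
Op 5: insert b.com -> 10.0.0.3 (expiry=2+3=5). clock=2
Op 6: insert a.com -> 10.0.0.4 (expiry=2+5=7). clock=2
Op 7: insert a.com -> 10.0.0.1 (expiry=2+5=7). clock=2
Op 8: tick 4 -> clock=6. purged={b.com}
Op 9: tick 4 -> clock=10. purged={a.com}
Op 10: insert b.com -> 10.0.0.3 (expiry=10+5=15). clock=10
Op 11: tick 2 -> clock=12.
Op 12: tick 1 -> clock=13.
Op 13: tick 2 -> clock=15. purged={b.com}
Op 14: tick 11 -> clock=26.
Op 15: insert b.com -> 10.0.0.4 (expiry=26+4=30). clock=26
Op 16: insert a.com -> 10.0.0.3 (expiry=26+1=27). clock=26
Op 17: tick 2 -> clock=28. purged={a.com}
Op 18: insert a.com -> 10.0.0.4 (expiry=28+5=33). clock=28
Op 19: tick 4 -> clock=32. purged={b.com}
Op 20: tick 1 -> clock=33. purged={a.com}
Final cache (unexpired): {} -> size=0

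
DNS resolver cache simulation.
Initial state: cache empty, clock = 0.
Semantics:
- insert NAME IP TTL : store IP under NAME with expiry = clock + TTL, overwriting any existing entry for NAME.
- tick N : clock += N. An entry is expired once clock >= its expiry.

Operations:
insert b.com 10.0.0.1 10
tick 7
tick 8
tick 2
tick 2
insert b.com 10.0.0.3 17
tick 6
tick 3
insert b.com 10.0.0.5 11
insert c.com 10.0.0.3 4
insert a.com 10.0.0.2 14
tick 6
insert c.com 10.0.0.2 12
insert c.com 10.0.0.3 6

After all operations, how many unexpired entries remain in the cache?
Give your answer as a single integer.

Answer: 3

Derivation:
Op 1: insert b.com -> 10.0.0.1 (expiry=0+10=10). clock=0
Op 2: tick 7 -> clock=7.
Op 3: tick 8 -> clock=15. purged={b.com}
Op 4: tick 2 -> clock=17.
Op 5: tick 2 -> clock=19.
Op 6: insert b.com -> 10.0.0.3 (expiry=19+17=36). clock=19
Op 7: tick 6 -> clock=25.
Op 8: tick 3 -> clock=28.
Op 9: insert b.com -> 10.0.0.5 (expiry=28+11=39). clock=28
Op 10: insert c.com -> 10.0.0.3 (expiry=28+4=32). clock=28
Op 11: insert a.com -> 10.0.0.2 (expiry=28+14=42). clock=28
Op 12: tick 6 -> clock=34. purged={c.com}
Op 13: insert c.com -> 10.0.0.2 (expiry=34+12=46). clock=34
Op 14: insert c.com -> 10.0.0.3 (expiry=34+6=40). clock=34
Final cache (unexpired): {a.com,b.com,c.com} -> size=3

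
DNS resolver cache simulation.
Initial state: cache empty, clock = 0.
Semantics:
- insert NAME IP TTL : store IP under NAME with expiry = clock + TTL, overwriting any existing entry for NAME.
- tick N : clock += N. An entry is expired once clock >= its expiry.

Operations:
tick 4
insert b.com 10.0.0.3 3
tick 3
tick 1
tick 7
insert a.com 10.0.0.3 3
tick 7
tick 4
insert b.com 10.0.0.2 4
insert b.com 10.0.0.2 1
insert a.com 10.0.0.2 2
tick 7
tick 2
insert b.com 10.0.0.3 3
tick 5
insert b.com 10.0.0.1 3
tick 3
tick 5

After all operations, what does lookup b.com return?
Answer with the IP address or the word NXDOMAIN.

Op 1: tick 4 -> clock=4.
Op 2: insert b.com -> 10.0.0.3 (expiry=4+3=7). clock=4
Op 3: tick 3 -> clock=7. purged={b.com}
Op 4: tick 1 -> clock=8.
Op 5: tick 7 -> clock=15.
Op 6: insert a.com -> 10.0.0.3 (expiry=15+3=18). clock=15
Op 7: tick 7 -> clock=22. purged={a.com}
Op 8: tick 4 -> clock=26.
Op 9: insert b.com -> 10.0.0.2 (expiry=26+4=30). clock=26
Op 10: insert b.com -> 10.0.0.2 (expiry=26+1=27). clock=26
Op 11: insert a.com -> 10.0.0.2 (expiry=26+2=28). clock=26
Op 12: tick 7 -> clock=33. purged={a.com,b.com}
Op 13: tick 2 -> clock=35.
Op 14: insert b.com -> 10.0.0.3 (expiry=35+3=38). clock=35
Op 15: tick 5 -> clock=40. purged={b.com}
Op 16: insert b.com -> 10.0.0.1 (expiry=40+3=43). clock=40
Op 17: tick 3 -> clock=43. purged={b.com}
Op 18: tick 5 -> clock=48.
lookup b.com: not in cache (expired or never inserted)

Answer: NXDOMAIN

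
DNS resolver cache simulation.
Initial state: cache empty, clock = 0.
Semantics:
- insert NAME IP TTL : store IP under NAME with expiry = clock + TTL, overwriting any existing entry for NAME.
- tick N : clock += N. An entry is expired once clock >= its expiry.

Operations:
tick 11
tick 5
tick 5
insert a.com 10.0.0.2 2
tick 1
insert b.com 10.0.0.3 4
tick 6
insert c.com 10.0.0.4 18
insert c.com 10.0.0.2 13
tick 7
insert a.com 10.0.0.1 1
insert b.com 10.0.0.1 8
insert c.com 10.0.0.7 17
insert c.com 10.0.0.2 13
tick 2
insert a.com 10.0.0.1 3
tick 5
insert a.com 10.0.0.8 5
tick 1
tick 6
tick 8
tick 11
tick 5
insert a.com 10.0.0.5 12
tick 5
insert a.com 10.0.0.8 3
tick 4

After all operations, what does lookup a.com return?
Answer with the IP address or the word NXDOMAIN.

Answer: NXDOMAIN

Derivation:
Op 1: tick 11 -> clock=11.
Op 2: tick 5 -> clock=16.
Op 3: tick 5 -> clock=21.
Op 4: insert a.com -> 10.0.0.2 (expiry=21+2=23). clock=21
Op 5: tick 1 -> clock=22.
Op 6: insert b.com -> 10.0.0.3 (expiry=22+4=26). clock=22
Op 7: tick 6 -> clock=28. purged={a.com,b.com}
Op 8: insert c.com -> 10.0.0.4 (expiry=28+18=46). clock=28
Op 9: insert c.com -> 10.0.0.2 (expiry=28+13=41). clock=28
Op 10: tick 7 -> clock=35.
Op 11: insert a.com -> 10.0.0.1 (expiry=35+1=36). clock=35
Op 12: insert b.com -> 10.0.0.1 (expiry=35+8=43). clock=35
Op 13: insert c.com -> 10.0.0.7 (expiry=35+17=52). clock=35
Op 14: insert c.com -> 10.0.0.2 (expiry=35+13=48). clock=35
Op 15: tick 2 -> clock=37. purged={a.com}
Op 16: insert a.com -> 10.0.0.1 (expiry=37+3=40). clock=37
Op 17: tick 5 -> clock=42. purged={a.com}
Op 18: insert a.com -> 10.0.0.8 (expiry=42+5=47). clock=42
Op 19: tick 1 -> clock=43. purged={b.com}
Op 20: tick 6 -> clock=49. purged={a.com,c.com}
Op 21: tick 8 -> clock=57.
Op 22: tick 11 -> clock=68.
Op 23: tick 5 -> clock=73.
Op 24: insert a.com -> 10.0.0.5 (expiry=73+12=85). clock=73
Op 25: tick 5 -> clock=78.
Op 26: insert a.com -> 10.0.0.8 (expiry=78+3=81). clock=78
Op 27: tick 4 -> clock=82. purged={a.com}
lookup a.com: not in cache (expired or never inserted)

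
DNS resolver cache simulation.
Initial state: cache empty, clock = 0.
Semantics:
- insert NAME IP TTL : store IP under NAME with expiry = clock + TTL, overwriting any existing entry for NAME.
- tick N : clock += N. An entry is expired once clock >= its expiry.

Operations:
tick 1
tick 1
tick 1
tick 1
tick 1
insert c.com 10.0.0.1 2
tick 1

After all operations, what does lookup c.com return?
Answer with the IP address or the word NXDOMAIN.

Op 1: tick 1 -> clock=1.
Op 2: tick 1 -> clock=2.
Op 3: tick 1 -> clock=3.
Op 4: tick 1 -> clock=4.
Op 5: tick 1 -> clock=5.
Op 6: insert c.com -> 10.0.0.1 (expiry=5+2=7). clock=5
Op 7: tick 1 -> clock=6.
lookup c.com: present, ip=10.0.0.1 expiry=7 > clock=6

Answer: 10.0.0.1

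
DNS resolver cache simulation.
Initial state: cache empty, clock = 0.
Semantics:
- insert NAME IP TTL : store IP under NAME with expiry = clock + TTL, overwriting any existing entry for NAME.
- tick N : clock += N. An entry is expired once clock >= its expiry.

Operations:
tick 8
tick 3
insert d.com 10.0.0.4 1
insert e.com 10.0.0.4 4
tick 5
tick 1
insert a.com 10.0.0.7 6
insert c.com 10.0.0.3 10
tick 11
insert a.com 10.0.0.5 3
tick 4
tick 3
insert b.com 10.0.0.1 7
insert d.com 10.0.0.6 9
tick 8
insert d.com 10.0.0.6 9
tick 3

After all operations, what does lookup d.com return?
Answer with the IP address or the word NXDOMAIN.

Op 1: tick 8 -> clock=8.
Op 2: tick 3 -> clock=11.
Op 3: insert d.com -> 10.0.0.4 (expiry=11+1=12). clock=11
Op 4: insert e.com -> 10.0.0.4 (expiry=11+4=15). clock=11
Op 5: tick 5 -> clock=16. purged={d.com,e.com}
Op 6: tick 1 -> clock=17.
Op 7: insert a.com -> 10.0.0.7 (expiry=17+6=23). clock=17
Op 8: insert c.com -> 10.0.0.3 (expiry=17+10=27). clock=17
Op 9: tick 11 -> clock=28. purged={a.com,c.com}
Op 10: insert a.com -> 10.0.0.5 (expiry=28+3=31). clock=28
Op 11: tick 4 -> clock=32. purged={a.com}
Op 12: tick 3 -> clock=35.
Op 13: insert b.com -> 10.0.0.1 (expiry=35+7=42). clock=35
Op 14: insert d.com -> 10.0.0.6 (expiry=35+9=44). clock=35
Op 15: tick 8 -> clock=43. purged={b.com}
Op 16: insert d.com -> 10.0.0.6 (expiry=43+9=52). clock=43
Op 17: tick 3 -> clock=46.
lookup d.com: present, ip=10.0.0.6 expiry=52 > clock=46

Answer: 10.0.0.6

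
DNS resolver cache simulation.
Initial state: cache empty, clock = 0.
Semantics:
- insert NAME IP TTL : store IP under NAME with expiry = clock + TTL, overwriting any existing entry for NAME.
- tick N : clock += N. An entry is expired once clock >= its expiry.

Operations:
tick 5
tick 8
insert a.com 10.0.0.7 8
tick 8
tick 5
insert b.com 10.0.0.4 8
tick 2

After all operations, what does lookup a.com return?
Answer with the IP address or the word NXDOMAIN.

Op 1: tick 5 -> clock=5.
Op 2: tick 8 -> clock=13.
Op 3: insert a.com -> 10.0.0.7 (expiry=13+8=21). clock=13
Op 4: tick 8 -> clock=21. purged={a.com}
Op 5: tick 5 -> clock=26.
Op 6: insert b.com -> 10.0.0.4 (expiry=26+8=34). clock=26
Op 7: tick 2 -> clock=28.
lookup a.com: not in cache (expired or never inserted)

Answer: NXDOMAIN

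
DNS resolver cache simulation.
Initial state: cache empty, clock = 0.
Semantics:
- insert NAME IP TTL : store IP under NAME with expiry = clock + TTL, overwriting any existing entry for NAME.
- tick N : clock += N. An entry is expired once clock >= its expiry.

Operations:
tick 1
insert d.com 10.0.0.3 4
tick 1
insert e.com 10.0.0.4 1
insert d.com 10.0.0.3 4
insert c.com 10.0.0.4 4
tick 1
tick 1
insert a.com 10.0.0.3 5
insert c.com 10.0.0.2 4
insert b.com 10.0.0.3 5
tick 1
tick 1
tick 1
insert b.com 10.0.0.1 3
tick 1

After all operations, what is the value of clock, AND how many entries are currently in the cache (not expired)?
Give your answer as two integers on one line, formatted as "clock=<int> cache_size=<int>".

Op 1: tick 1 -> clock=1.
Op 2: insert d.com -> 10.0.0.3 (expiry=1+4=5). clock=1
Op 3: tick 1 -> clock=2.
Op 4: insert e.com -> 10.0.0.4 (expiry=2+1=3). clock=2
Op 5: insert d.com -> 10.0.0.3 (expiry=2+4=6). clock=2
Op 6: insert c.com -> 10.0.0.4 (expiry=2+4=6). clock=2
Op 7: tick 1 -> clock=3. purged={e.com}
Op 8: tick 1 -> clock=4.
Op 9: insert a.com -> 10.0.0.3 (expiry=4+5=9). clock=4
Op 10: insert c.com -> 10.0.0.2 (expiry=4+4=8). clock=4
Op 11: insert b.com -> 10.0.0.3 (expiry=4+5=9). clock=4
Op 12: tick 1 -> clock=5.
Op 13: tick 1 -> clock=6. purged={d.com}
Op 14: tick 1 -> clock=7.
Op 15: insert b.com -> 10.0.0.1 (expiry=7+3=10). clock=7
Op 16: tick 1 -> clock=8. purged={c.com}
Final clock = 8
Final cache (unexpired): {a.com,b.com} -> size=2

Answer: clock=8 cache_size=2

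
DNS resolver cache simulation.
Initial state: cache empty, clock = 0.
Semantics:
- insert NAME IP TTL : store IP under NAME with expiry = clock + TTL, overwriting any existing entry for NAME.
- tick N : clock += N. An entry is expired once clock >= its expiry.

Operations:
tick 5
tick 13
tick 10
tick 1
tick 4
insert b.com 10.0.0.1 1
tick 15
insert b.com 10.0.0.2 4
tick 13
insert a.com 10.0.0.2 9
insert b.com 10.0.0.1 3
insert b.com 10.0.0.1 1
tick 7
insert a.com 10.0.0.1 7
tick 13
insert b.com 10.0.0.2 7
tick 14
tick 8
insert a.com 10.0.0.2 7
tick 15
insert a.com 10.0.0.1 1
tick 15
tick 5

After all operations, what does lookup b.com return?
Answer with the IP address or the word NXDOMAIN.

Op 1: tick 5 -> clock=5.
Op 2: tick 13 -> clock=18.
Op 3: tick 10 -> clock=28.
Op 4: tick 1 -> clock=29.
Op 5: tick 4 -> clock=33.
Op 6: insert b.com -> 10.0.0.1 (expiry=33+1=34). clock=33
Op 7: tick 15 -> clock=48. purged={b.com}
Op 8: insert b.com -> 10.0.0.2 (expiry=48+4=52). clock=48
Op 9: tick 13 -> clock=61. purged={b.com}
Op 10: insert a.com -> 10.0.0.2 (expiry=61+9=70). clock=61
Op 11: insert b.com -> 10.0.0.1 (expiry=61+3=64). clock=61
Op 12: insert b.com -> 10.0.0.1 (expiry=61+1=62). clock=61
Op 13: tick 7 -> clock=68. purged={b.com}
Op 14: insert a.com -> 10.0.0.1 (expiry=68+7=75). clock=68
Op 15: tick 13 -> clock=81. purged={a.com}
Op 16: insert b.com -> 10.0.0.2 (expiry=81+7=88). clock=81
Op 17: tick 14 -> clock=95. purged={b.com}
Op 18: tick 8 -> clock=103.
Op 19: insert a.com -> 10.0.0.2 (expiry=103+7=110). clock=103
Op 20: tick 15 -> clock=118. purged={a.com}
Op 21: insert a.com -> 10.0.0.1 (expiry=118+1=119). clock=118
Op 22: tick 15 -> clock=133. purged={a.com}
Op 23: tick 5 -> clock=138.
lookup b.com: not in cache (expired or never inserted)

Answer: NXDOMAIN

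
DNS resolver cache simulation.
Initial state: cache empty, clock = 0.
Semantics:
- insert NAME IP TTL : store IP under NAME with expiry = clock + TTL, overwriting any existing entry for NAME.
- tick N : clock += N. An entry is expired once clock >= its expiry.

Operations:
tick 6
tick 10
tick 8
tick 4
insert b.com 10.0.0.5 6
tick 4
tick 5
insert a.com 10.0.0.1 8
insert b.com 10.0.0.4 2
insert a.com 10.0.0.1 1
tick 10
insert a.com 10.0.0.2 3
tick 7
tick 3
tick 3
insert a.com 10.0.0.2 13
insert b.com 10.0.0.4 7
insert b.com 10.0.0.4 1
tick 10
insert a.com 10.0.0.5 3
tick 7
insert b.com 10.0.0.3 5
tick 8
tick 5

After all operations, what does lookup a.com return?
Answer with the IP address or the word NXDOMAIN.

Op 1: tick 6 -> clock=6.
Op 2: tick 10 -> clock=16.
Op 3: tick 8 -> clock=24.
Op 4: tick 4 -> clock=28.
Op 5: insert b.com -> 10.0.0.5 (expiry=28+6=34). clock=28
Op 6: tick 4 -> clock=32.
Op 7: tick 5 -> clock=37. purged={b.com}
Op 8: insert a.com -> 10.0.0.1 (expiry=37+8=45). clock=37
Op 9: insert b.com -> 10.0.0.4 (expiry=37+2=39). clock=37
Op 10: insert a.com -> 10.0.0.1 (expiry=37+1=38). clock=37
Op 11: tick 10 -> clock=47. purged={a.com,b.com}
Op 12: insert a.com -> 10.0.0.2 (expiry=47+3=50). clock=47
Op 13: tick 7 -> clock=54. purged={a.com}
Op 14: tick 3 -> clock=57.
Op 15: tick 3 -> clock=60.
Op 16: insert a.com -> 10.0.0.2 (expiry=60+13=73). clock=60
Op 17: insert b.com -> 10.0.0.4 (expiry=60+7=67). clock=60
Op 18: insert b.com -> 10.0.0.4 (expiry=60+1=61). clock=60
Op 19: tick 10 -> clock=70. purged={b.com}
Op 20: insert a.com -> 10.0.0.5 (expiry=70+3=73). clock=70
Op 21: tick 7 -> clock=77. purged={a.com}
Op 22: insert b.com -> 10.0.0.3 (expiry=77+5=82). clock=77
Op 23: tick 8 -> clock=85. purged={b.com}
Op 24: tick 5 -> clock=90.
lookup a.com: not in cache (expired or never inserted)

Answer: NXDOMAIN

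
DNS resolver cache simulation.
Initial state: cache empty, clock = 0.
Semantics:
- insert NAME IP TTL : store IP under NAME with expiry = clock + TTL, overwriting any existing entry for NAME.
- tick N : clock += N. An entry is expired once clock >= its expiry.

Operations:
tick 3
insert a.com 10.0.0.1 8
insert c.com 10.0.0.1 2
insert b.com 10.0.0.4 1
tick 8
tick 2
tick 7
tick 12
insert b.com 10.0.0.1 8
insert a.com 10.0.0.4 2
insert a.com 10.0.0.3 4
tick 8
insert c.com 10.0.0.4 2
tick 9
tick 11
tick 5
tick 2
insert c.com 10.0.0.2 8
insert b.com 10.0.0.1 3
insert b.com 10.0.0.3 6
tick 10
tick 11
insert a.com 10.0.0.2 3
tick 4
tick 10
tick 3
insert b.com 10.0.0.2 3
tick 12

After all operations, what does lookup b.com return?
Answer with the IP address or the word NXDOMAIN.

Op 1: tick 3 -> clock=3.
Op 2: insert a.com -> 10.0.0.1 (expiry=3+8=11). clock=3
Op 3: insert c.com -> 10.0.0.1 (expiry=3+2=5). clock=3
Op 4: insert b.com -> 10.0.0.4 (expiry=3+1=4). clock=3
Op 5: tick 8 -> clock=11. purged={a.com,b.com,c.com}
Op 6: tick 2 -> clock=13.
Op 7: tick 7 -> clock=20.
Op 8: tick 12 -> clock=32.
Op 9: insert b.com -> 10.0.0.1 (expiry=32+8=40). clock=32
Op 10: insert a.com -> 10.0.0.4 (expiry=32+2=34). clock=32
Op 11: insert a.com -> 10.0.0.3 (expiry=32+4=36). clock=32
Op 12: tick 8 -> clock=40. purged={a.com,b.com}
Op 13: insert c.com -> 10.0.0.4 (expiry=40+2=42). clock=40
Op 14: tick 9 -> clock=49. purged={c.com}
Op 15: tick 11 -> clock=60.
Op 16: tick 5 -> clock=65.
Op 17: tick 2 -> clock=67.
Op 18: insert c.com -> 10.0.0.2 (expiry=67+8=75). clock=67
Op 19: insert b.com -> 10.0.0.1 (expiry=67+3=70). clock=67
Op 20: insert b.com -> 10.0.0.3 (expiry=67+6=73). clock=67
Op 21: tick 10 -> clock=77. purged={b.com,c.com}
Op 22: tick 11 -> clock=88.
Op 23: insert a.com -> 10.0.0.2 (expiry=88+3=91). clock=88
Op 24: tick 4 -> clock=92. purged={a.com}
Op 25: tick 10 -> clock=102.
Op 26: tick 3 -> clock=105.
Op 27: insert b.com -> 10.0.0.2 (expiry=105+3=108). clock=105
Op 28: tick 12 -> clock=117. purged={b.com}
lookup b.com: not in cache (expired or never inserted)

Answer: NXDOMAIN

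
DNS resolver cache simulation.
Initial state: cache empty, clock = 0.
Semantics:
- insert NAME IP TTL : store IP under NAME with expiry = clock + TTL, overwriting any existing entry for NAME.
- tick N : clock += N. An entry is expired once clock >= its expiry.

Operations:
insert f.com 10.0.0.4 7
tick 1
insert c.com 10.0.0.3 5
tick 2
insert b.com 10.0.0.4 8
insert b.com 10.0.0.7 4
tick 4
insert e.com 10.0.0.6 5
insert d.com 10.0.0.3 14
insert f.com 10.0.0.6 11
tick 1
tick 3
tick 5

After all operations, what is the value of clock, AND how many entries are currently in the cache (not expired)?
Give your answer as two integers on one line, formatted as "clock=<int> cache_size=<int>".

Op 1: insert f.com -> 10.0.0.4 (expiry=0+7=7). clock=0
Op 2: tick 1 -> clock=1.
Op 3: insert c.com -> 10.0.0.3 (expiry=1+5=6). clock=1
Op 4: tick 2 -> clock=3.
Op 5: insert b.com -> 10.0.0.4 (expiry=3+8=11). clock=3
Op 6: insert b.com -> 10.0.0.7 (expiry=3+4=7). clock=3
Op 7: tick 4 -> clock=7. purged={b.com,c.com,f.com}
Op 8: insert e.com -> 10.0.0.6 (expiry=7+5=12). clock=7
Op 9: insert d.com -> 10.0.0.3 (expiry=7+14=21). clock=7
Op 10: insert f.com -> 10.0.0.6 (expiry=7+11=18). clock=7
Op 11: tick 1 -> clock=8.
Op 12: tick 3 -> clock=11.
Op 13: tick 5 -> clock=16. purged={e.com}
Final clock = 16
Final cache (unexpired): {d.com,f.com} -> size=2

Answer: clock=16 cache_size=2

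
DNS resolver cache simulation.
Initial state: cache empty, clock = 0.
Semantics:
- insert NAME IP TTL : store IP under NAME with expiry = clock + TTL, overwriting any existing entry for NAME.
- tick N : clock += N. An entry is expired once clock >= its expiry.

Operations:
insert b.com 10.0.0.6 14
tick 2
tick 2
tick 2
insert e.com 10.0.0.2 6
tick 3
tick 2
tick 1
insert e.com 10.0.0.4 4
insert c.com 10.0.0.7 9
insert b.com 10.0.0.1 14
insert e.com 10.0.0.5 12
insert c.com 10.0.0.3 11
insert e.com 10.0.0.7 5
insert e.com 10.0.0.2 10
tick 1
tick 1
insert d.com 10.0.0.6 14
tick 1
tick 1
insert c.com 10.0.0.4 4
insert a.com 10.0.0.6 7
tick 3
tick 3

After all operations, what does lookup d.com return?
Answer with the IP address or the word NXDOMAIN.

Op 1: insert b.com -> 10.0.0.6 (expiry=0+14=14). clock=0
Op 2: tick 2 -> clock=2.
Op 3: tick 2 -> clock=4.
Op 4: tick 2 -> clock=6.
Op 5: insert e.com -> 10.0.0.2 (expiry=6+6=12). clock=6
Op 6: tick 3 -> clock=9.
Op 7: tick 2 -> clock=11.
Op 8: tick 1 -> clock=12. purged={e.com}
Op 9: insert e.com -> 10.0.0.4 (expiry=12+4=16). clock=12
Op 10: insert c.com -> 10.0.0.7 (expiry=12+9=21). clock=12
Op 11: insert b.com -> 10.0.0.1 (expiry=12+14=26). clock=12
Op 12: insert e.com -> 10.0.0.5 (expiry=12+12=24). clock=12
Op 13: insert c.com -> 10.0.0.3 (expiry=12+11=23). clock=12
Op 14: insert e.com -> 10.0.0.7 (expiry=12+5=17). clock=12
Op 15: insert e.com -> 10.0.0.2 (expiry=12+10=22). clock=12
Op 16: tick 1 -> clock=13.
Op 17: tick 1 -> clock=14.
Op 18: insert d.com -> 10.0.0.6 (expiry=14+14=28). clock=14
Op 19: tick 1 -> clock=15.
Op 20: tick 1 -> clock=16.
Op 21: insert c.com -> 10.0.0.4 (expiry=16+4=20). clock=16
Op 22: insert a.com -> 10.0.0.6 (expiry=16+7=23). clock=16
Op 23: tick 3 -> clock=19.
Op 24: tick 3 -> clock=22. purged={c.com,e.com}
lookup d.com: present, ip=10.0.0.6 expiry=28 > clock=22

Answer: 10.0.0.6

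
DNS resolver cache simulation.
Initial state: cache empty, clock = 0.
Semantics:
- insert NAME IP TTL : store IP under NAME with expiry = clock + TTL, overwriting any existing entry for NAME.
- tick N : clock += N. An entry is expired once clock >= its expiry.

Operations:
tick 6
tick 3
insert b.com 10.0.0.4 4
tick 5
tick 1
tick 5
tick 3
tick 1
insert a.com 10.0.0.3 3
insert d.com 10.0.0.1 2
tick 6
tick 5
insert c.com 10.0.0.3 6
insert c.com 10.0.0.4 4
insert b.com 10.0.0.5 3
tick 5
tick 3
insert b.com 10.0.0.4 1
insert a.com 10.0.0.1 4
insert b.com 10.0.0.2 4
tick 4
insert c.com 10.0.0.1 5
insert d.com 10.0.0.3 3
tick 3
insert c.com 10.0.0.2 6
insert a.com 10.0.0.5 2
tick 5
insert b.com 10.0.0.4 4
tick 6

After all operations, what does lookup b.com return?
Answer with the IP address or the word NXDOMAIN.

Answer: NXDOMAIN

Derivation:
Op 1: tick 6 -> clock=6.
Op 2: tick 3 -> clock=9.
Op 3: insert b.com -> 10.0.0.4 (expiry=9+4=13). clock=9
Op 4: tick 5 -> clock=14. purged={b.com}
Op 5: tick 1 -> clock=15.
Op 6: tick 5 -> clock=20.
Op 7: tick 3 -> clock=23.
Op 8: tick 1 -> clock=24.
Op 9: insert a.com -> 10.0.0.3 (expiry=24+3=27). clock=24
Op 10: insert d.com -> 10.0.0.1 (expiry=24+2=26). clock=24
Op 11: tick 6 -> clock=30. purged={a.com,d.com}
Op 12: tick 5 -> clock=35.
Op 13: insert c.com -> 10.0.0.3 (expiry=35+6=41). clock=35
Op 14: insert c.com -> 10.0.0.4 (expiry=35+4=39). clock=35
Op 15: insert b.com -> 10.0.0.5 (expiry=35+3=38). clock=35
Op 16: tick 5 -> clock=40. purged={b.com,c.com}
Op 17: tick 3 -> clock=43.
Op 18: insert b.com -> 10.0.0.4 (expiry=43+1=44). clock=43
Op 19: insert a.com -> 10.0.0.1 (expiry=43+4=47). clock=43
Op 20: insert b.com -> 10.0.0.2 (expiry=43+4=47). clock=43
Op 21: tick 4 -> clock=47. purged={a.com,b.com}
Op 22: insert c.com -> 10.0.0.1 (expiry=47+5=52). clock=47
Op 23: insert d.com -> 10.0.0.3 (expiry=47+3=50). clock=47
Op 24: tick 3 -> clock=50. purged={d.com}
Op 25: insert c.com -> 10.0.0.2 (expiry=50+6=56). clock=50
Op 26: insert a.com -> 10.0.0.5 (expiry=50+2=52). clock=50
Op 27: tick 5 -> clock=55. purged={a.com}
Op 28: insert b.com -> 10.0.0.4 (expiry=55+4=59). clock=55
Op 29: tick 6 -> clock=61. purged={b.com,c.com}
lookup b.com: not in cache (expired or never inserted)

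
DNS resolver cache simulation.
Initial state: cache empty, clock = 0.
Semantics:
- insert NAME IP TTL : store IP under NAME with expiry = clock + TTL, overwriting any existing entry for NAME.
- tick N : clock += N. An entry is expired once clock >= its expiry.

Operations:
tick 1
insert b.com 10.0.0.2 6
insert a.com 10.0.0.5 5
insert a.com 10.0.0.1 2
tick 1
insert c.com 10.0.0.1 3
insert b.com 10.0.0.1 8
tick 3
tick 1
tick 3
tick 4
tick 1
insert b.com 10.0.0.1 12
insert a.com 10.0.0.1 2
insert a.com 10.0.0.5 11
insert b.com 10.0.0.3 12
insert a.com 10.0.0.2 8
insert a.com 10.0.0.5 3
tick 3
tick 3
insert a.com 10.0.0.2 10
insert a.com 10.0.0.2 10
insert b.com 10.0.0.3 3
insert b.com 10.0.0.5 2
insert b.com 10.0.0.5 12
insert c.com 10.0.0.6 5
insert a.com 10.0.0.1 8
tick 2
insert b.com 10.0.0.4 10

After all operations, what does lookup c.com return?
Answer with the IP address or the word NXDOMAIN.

Op 1: tick 1 -> clock=1.
Op 2: insert b.com -> 10.0.0.2 (expiry=1+6=7). clock=1
Op 3: insert a.com -> 10.0.0.5 (expiry=1+5=6). clock=1
Op 4: insert a.com -> 10.0.0.1 (expiry=1+2=3). clock=1
Op 5: tick 1 -> clock=2.
Op 6: insert c.com -> 10.0.0.1 (expiry=2+3=5). clock=2
Op 7: insert b.com -> 10.0.0.1 (expiry=2+8=10). clock=2
Op 8: tick 3 -> clock=5. purged={a.com,c.com}
Op 9: tick 1 -> clock=6.
Op 10: tick 3 -> clock=9.
Op 11: tick 4 -> clock=13. purged={b.com}
Op 12: tick 1 -> clock=14.
Op 13: insert b.com -> 10.0.0.1 (expiry=14+12=26). clock=14
Op 14: insert a.com -> 10.0.0.1 (expiry=14+2=16). clock=14
Op 15: insert a.com -> 10.0.0.5 (expiry=14+11=25). clock=14
Op 16: insert b.com -> 10.0.0.3 (expiry=14+12=26). clock=14
Op 17: insert a.com -> 10.0.0.2 (expiry=14+8=22). clock=14
Op 18: insert a.com -> 10.0.0.5 (expiry=14+3=17). clock=14
Op 19: tick 3 -> clock=17. purged={a.com}
Op 20: tick 3 -> clock=20.
Op 21: insert a.com -> 10.0.0.2 (expiry=20+10=30). clock=20
Op 22: insert a.com -> 10.0.0.2 (expiry=20+10=30). clock=20
Op 23: insert b.com -> 10.0.0.3 (expiry=20+3=23). clock=20
Op 24: insert b.com -> 10.0.0.5 (expiry=20+2=22). clock=20
Op 25: insert b.com -> 10.0.0.5 (expiry=20+12=32). clock=20
Op 26: insert c.com -> 10.0.0.6 (expiry=20+5=25). clock=20
Op 27: insert a.com -> 10.0.0.1 (expiry=20+8=28). clock=20
Op 28: tick 2 -> clock=22.
Op 29: insert b.com -> 10.0.0.4 (expiry=22+10=32). clock=22
lookup c.com: present, ip=10.0.0.6 expiry=25 > clock=22

Answer: 10.0.0.6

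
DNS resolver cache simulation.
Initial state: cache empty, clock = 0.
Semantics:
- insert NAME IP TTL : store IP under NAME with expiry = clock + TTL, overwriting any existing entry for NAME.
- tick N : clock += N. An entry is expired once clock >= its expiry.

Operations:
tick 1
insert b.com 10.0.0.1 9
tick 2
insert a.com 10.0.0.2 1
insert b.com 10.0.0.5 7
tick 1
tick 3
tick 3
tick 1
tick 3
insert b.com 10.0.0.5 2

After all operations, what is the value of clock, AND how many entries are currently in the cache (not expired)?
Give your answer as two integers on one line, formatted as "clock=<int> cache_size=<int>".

Op 1: tick 1 -> clock=1.
Op 2: insert b.com -> 10.0.0.1 (expiry=1+9=10). clock=1
Op 3: tick 2 -> clock=3.
Op 4: insert a.com -> 10.0.0.2 (expiry=3+1=4). clock=3
Op 5: insert b.com -> 10.0.0.5 (expiry=3+7=10). clock=3
Op 6: tick 1 -> clock=4. purged={a.com}
Op 7: tick 3 -> clock=7.
Op 8: tick 3 -> clock=10. purged={b.com}
Op 9: tick 1 -> clock=11.
Op 10: tick 3 -> clock=14.
Op 11: insert b.com -> 10.0.0.5 (expiry=14+2=16). clock=14
Final clock = 14
Final cache (unexpired): {b.com} -> size=1

Answer: clock=14 cache_size=1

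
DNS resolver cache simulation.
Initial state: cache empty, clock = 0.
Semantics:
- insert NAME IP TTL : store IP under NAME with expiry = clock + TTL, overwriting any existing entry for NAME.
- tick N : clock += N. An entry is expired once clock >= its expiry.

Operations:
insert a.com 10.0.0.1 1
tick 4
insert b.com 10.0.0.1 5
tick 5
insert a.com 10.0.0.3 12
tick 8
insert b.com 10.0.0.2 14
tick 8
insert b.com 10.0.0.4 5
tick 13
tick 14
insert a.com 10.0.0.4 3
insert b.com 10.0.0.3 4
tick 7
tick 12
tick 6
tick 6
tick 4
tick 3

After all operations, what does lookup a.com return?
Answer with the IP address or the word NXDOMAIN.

Op 1: insert a.com -> 10.0.0.1 (expiry=0+1=1). clock=0
Op 2: tick 4 -> clock=4. purged={a.com}
Op 3: insert b.com -> 10.0.0.1 (expiry=4+5=9). clock=4
Op 4: tick 5 -> clock=9. purged={b.com}
Op 5: insert a.com -> 10.0.0.3 (expiry=9+12=21). clock=9
Op 6: tick 8 -> clock=17.
Op 7: insert b.com -> 10.0.0.2 (expiry=17+14=31). clock=17
Op 8: tick 8 -> clock=25. purged={a.com}
Op 9: insert b.com -> 10.0.0.4 (expiry=25+5=30). clock=25
Op 10: tick 13 -> clock=38. purged={b.com}
Op 11: tick 14 -> clock=52.
Op 12: insert a.com -> 10.0.0.4 (expiry=52+3=55). clock=52
Op 13: insert b.com -> 10.0.0.3 (expiry=52+4=56). clock=52
Op 14: tick 7 -> clock=59. purged={a.com,b.com}
Op 15: tick 12 -> clock=71.
Op 16: tick 6 -> clock=77.
Op 17: tick 6 -> clock=83.
Op 18: tick 4 -> clock=87.
Op 19: tick 3 -> clock=90.
lookup a.com: not in cache (expired or never inserted)

Answer: NXDOMAIN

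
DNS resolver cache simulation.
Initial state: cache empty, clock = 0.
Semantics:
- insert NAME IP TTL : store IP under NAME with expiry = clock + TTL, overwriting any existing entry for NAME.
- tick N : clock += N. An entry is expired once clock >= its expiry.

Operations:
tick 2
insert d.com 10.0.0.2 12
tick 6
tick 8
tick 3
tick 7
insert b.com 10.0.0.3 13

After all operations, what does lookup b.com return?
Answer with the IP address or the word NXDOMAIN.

Answer: 10.0.0.3

Derivation:
Op 1: tick 2 -> clock=2.
Op 2: insert d.com -> 10.0.0.2 (expiry=2+12=14). clock=2
Op 3: tick 6 -> clock=8.
Op 4: tick 8 -> clock=16. purged={d.com}
Op 5: tick 3 -> clock=19.
Op 6: tick 7 -> clock=26.
Op 7: insert b.com -> 10.0.0.3 (expiry=26+13=39). clock=26
lookup b.com: present, ip=10.0.0.3 expiry=39 > clock=26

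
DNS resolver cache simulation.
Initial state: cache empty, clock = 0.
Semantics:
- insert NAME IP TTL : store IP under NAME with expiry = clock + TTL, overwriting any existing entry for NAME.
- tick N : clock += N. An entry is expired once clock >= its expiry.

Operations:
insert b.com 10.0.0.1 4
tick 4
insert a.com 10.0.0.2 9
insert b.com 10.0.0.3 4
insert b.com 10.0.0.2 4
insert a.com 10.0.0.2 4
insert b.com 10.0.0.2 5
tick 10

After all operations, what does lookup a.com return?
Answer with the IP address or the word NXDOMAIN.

Answer: NXDOMAIN

Derivation:
Op 1: insert b.com -> 10.0.0.1 (expiry=0+4=4). clock=0
Op 2: tick 4 -> clock=4. purged={b.com}
Op 3: insert a.com -> 10.0.0.2 (expiry=4+9=13). clock=4
Op 4: insert b.com -> 10.0.0.3 (expiry=4+4=8). clock=4
Op 5: insert b.com -> 10.0.0.2 (expiry=4+4=8). clock=4
Op 6: insert a.com -> 10.0.0.2 (expiry=4+4=8). clock=4
Op 7: insert b.com -> 10.0.0.2 (expiry=4+5=9). clock=4
Op 8: tick 10 -> clock=14. purged={a.com,b.com}
lookup a.com: not in cache (expired or never inserted)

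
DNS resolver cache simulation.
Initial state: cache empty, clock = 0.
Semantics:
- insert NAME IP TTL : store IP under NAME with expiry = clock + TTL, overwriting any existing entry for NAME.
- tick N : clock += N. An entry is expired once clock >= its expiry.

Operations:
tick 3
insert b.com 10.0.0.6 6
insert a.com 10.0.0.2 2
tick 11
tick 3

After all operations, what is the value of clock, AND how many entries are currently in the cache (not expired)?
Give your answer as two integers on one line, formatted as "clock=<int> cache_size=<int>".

Op 1: tick 3 -> clock=3.
Op 2: insert b.com -> 10.0.0.6 (expiry=3+6=9). clock=3
Op 3: insert a.com -> 10.0.0.2 (expiry=3+2=5). clock=3
Op 4: tick 11 -> clock=14. purged={a.com,b.com}
Op 5: tick 3 -> clock=17.
Final clock = 17
Final cache (unexpired): {} -> size=0

Answer: clock=17 cache_size=0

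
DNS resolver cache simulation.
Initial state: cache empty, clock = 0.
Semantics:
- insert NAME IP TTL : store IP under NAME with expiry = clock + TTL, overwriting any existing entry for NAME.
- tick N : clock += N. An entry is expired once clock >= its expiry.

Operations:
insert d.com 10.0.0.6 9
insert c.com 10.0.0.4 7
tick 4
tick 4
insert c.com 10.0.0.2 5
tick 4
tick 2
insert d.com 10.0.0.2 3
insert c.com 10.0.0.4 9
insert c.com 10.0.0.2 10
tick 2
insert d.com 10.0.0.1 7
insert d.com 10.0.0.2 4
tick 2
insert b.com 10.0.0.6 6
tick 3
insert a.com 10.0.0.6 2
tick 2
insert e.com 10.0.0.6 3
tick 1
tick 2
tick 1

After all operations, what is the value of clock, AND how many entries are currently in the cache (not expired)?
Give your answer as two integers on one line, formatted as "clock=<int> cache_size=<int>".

Op 1: insert d.com -> 10.0.0.6 (expiry=0+9=9). clock=0
Op 2: insert c.com -> 10.0.0.4 (expiry=0+7=7). clock=0
Op 3: tick 4 -> clock=4.
Op 4: tick 4 -> clock=8. purged={c.com}
Op 5: insert c.com -> 10.0.0.2 (expiry=8+5=13). clock=8
Op 6: tick 4 -> clock=12. purged={d.com}
Op 7: tick 2 -> clock=14. purged={c.com}
Op 8: insert d.com -> 10.0.0.2 (expiry=14+3=17). clock=14
Op 9: insert c.com -> 10.0.0.4 (expiry=14+9=23). clock=14
Op 10: insert c.com -> 10.0.0.2 (expiry=14+10=24). clock=14
Op 11: tick 2 -> clock=16.
Op 12: insert d.com -> 10.0.0.1 (expiry=16+7=23). clock=16
Op 13: insert d.com -> 10.0.0.2 (expiry=16+4=20). clock=16
Op 14: tick 2 -> clock=18.
Op 15: insert b.com -> 10.0.0.6 (expiry=18+6=24). clock=18
Op 16: tick 3 -> clock=21. purged={d.com}
Op 17: insert a.com -> 10.0.0.6 (expiry=21+2=23). clock=21
Op 18: tick 2 -> clock=23. purged={a.com}
Op 19: insert e.com -> 10.0.0.6 (expiry=23+3=26). clock=23
Op 20: tick 1 -> clock=24. purged={b.com,c.com}
Op 21: tick 2 -> clock=26. purged={e.com}
Op 22: tick 1 -> clock=27.
Final clock = 27
Final cache (unexpired): {} -> size=0

Answer: clock=27 cache_size=0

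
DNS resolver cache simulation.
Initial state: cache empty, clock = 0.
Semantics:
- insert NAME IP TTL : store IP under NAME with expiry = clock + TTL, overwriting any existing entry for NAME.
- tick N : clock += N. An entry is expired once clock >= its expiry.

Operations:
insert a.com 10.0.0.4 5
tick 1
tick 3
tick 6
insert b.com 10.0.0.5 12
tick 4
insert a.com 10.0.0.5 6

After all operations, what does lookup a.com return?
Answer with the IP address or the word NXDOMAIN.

Op 1: insert a.com -> 10.0.0.4 (expiry=0+5=5). clock=0
Op 2: tick 1 -> clock=1.
Op 3: tick 3 -> clock=4.
Op 4: tick 6 -> clock=10. purged={a.com}
Op 5: insert b.com -> 10.0.0.5 (expiry=10+12=22). clock=10
Op 6: tick 4 -> clock=14.
Op 7: insert a.com -> 10.0.0.5 (expiry=14+6=20). clock=14
lookup a.com: present, ip=10.0.0.5 expiry=20 > clock=14

Answer: 10.0.0.5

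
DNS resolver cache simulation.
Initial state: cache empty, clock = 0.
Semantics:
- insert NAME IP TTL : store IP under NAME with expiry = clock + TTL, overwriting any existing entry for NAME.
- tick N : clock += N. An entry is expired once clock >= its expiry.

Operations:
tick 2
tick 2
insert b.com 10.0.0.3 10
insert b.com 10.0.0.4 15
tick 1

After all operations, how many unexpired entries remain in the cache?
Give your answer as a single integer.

Answer: 1

Derivation:
Op 1: tick 2 -> clock=2.
Op 2: tick 2 -> clock=4.
Op 3: insert b.com -> 10.0.0.3 (expiry=4+10=14). clock=4
Op 4: insert b.com -> 10.0.0.4 (expiry=4+15=19). clock=4
Op 5: tick 1 -> clock=5.
Final cache (unexpired): {b.com} -> size=1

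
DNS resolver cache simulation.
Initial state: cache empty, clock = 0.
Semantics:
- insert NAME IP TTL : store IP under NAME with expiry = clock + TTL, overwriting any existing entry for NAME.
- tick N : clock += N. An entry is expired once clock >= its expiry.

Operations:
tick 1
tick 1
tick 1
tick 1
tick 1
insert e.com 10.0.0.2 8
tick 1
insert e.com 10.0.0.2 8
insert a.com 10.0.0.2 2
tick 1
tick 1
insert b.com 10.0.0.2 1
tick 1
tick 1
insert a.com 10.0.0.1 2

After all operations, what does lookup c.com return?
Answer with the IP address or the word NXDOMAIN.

Answer: NXDOMAIN

Derivation:
Op 1: tick 1 -> clock=1.
Op 2: tick 1 -> clock=2.
Op 3: tick 1 -> clock=3.
Op 4: tick 1 -> clock=4.
Op 5: tick 1 -> clock=5.
Op 6: insert e.com -> 10.0.0.2 (expiry=5+8=13). clock=5
Op 7: tick 1 -> clock=6.
Op 8: insert e.com -> 10.0.0.2 (expiry=6+8=14). clock=6
Op 9: insert a.com -> 10.0.0.2 (expiry=6+2=8). clock=6
Op 10: tick 1 -> clock=7.
Op 11: tick 1 -> clock=8. purged={a.com}
Op 12: insert b.com -> 10.0.0.2 (expiry=8+1=9). clock=8
Op 13: tick 1 -> clock=9. purged={b.com}
Op 14: tick 1 -> clock=10.
Op 15: insert a.com -> 10.0.0.1 (expiry=10+2=12). clock=10
lookup c.com: not in cache (expired or never inserted)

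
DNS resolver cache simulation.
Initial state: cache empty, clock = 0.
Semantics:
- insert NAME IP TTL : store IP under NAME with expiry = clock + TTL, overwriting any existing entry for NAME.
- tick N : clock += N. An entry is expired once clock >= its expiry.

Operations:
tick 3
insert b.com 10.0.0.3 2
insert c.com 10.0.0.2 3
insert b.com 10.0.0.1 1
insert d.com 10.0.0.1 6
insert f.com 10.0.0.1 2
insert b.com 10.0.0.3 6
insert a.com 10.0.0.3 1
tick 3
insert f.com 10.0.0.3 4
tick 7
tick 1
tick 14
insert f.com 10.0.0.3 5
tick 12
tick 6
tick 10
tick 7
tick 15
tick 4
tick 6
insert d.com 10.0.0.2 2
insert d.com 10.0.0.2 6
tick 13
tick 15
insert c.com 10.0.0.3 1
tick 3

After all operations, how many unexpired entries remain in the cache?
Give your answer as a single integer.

Answer: 0

Derivation:
Op 1: tick 3 -> clock=3.
Op 2: insert b.com -> 10.0.0.3 (expiry=3+2=5). clock=3
Op 3: insert c.com -> 10.0.0.2 (expiry=3+3=6). clock=3
Op 4: insert b.com -> 10.0.0.1 (expiry=3+1=4). clock=3
Op 5: insert d.com -> 10.0.0.1 (expiry=3+6=9). clock=3
Op 6: insert f.com -> 10.0.0.1 (expiry=3+2=5). clock=3
Op 7: insert b.com -> 10.0.0.3 (expiry=3+6=9). clock=3
Op 8: insert a.com -> 10.0.0.3 (expiry=3+1=4). clock=3
Op 9: tick 3 -> clock=6. purged={a.com,c.com,f.com}
Op 10: insert f.com -> 10.0.0.3 (expiry=6+4=10). clock=6
Op 11: tick 7 -> clock=13. purged={b.com,d.com,f.com}
Op 12: tick 1 -> clock=14.
Op 13: tick 14 -> clock=28.
Op 14: insert f.com -> 10.0.0.3 (expiry=28+5=33). clock=28
Op 15: tick 12 -> clock=40. purged={f.com}
Op 16: tick 6 -> clock=46.
Op 17: tick 10 -> clock=56.
Op 18: tick 7 -> clock=63.
Op 19: tick 15 -> clock=78.
Op 20: tick 4 -> clock=82.
Op 21: tick 6 -> clock=88.
Op 22: insert d.com -> 10.0.0.2 (expiry=88+2=90). clock=88
Op 23: insert d.com -> 10.0.0.2 (expiry=88+6=94). clock=88
Op 24: tick 13 -> clock=101. purged={d.com}
Op 25: tick 15 -> clock=116.
Op 26: insert c.com -> 10.0.0.3 (expiry=116+1=117). clock=116
Op 27: tick 3 -> clock=119. purged={c.com}
Final cache (unexpired): {} -> size=0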